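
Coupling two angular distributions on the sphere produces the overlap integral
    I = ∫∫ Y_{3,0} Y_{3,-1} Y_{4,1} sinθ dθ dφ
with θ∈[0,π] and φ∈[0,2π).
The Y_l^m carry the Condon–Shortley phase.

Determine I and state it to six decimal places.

m-sum 0 ✓  L=10 even ✓  0≤4≤6 ✓
Π(2lᵢ+1) = 7×7×9 = 441
triangle coeff Δ(3,3,4) = 1/34650
Σ_t [0,2]: t=0:+1/72 t=1:−1/16 t=2:+1/72 = -5/144
(3j)²=2/77 [(3 3 4; 0 0 0)], sign=-1
Σ_t [0,2]: t=0:+1/48 t=1:−1/24 t=2:+1/288 = -5/288
(3j)²=5/462 [(3 3 4; 0 -1 1)], sign=+1
⇒ 4πI² = 15/121
I = (-1)√(15/121/(4π)) = -0.09932258

-0.099323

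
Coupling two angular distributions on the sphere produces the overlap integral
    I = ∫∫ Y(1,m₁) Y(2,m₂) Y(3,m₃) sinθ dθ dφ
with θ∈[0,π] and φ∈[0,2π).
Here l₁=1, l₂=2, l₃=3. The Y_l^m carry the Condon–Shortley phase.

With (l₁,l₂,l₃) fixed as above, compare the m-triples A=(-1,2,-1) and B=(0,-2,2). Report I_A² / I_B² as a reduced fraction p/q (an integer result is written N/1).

Shared (l₁,l₂,l₃)=(1,2,3): N and (l;000)² cancel in I_A²/I_B².
A: Δ = 0!·2!·4!/7! = 1/105; Racah Σ t=0..0: t=0:+1/48 = 1/48; ⇒ 3j(1 2 3; -1 2 -1)² = 1/105, sgn +1
B: Δ = 0!·2!·4!/7! = 1/105; Racah Σ t=0..0: t=0:+1/24 = 1/24; ⇒ 3j(1 2 3; 0 -2 2)² = 1/21, sgn -1
I_A²/I_B² = (1/105)/(1/21) = 1/5

1/5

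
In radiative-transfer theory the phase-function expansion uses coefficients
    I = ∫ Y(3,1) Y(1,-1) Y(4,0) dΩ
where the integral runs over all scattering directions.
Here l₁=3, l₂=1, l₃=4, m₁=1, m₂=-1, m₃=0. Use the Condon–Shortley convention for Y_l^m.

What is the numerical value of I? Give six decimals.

0.150786

Rules hold: Σm=0, L=8 even, 2≤4≤4.
N = 7·3·9 = 189
Δ = 0!·6!·2!/9! = 1/252
Racah Σ t=0..0: t=0:+1/36 = 1/36
⇒ 3j(3 1 4; 0 0 0)² = 4/63, sgn +1
Racah Σ t=0..0: t=0:+1/96 = 1/96
⇒ 3j(3 1 4; 1 -1 0)² = 1/42, sgn +1
4πI² = N·(3j₀)²·(3jₘ)² = 2/7
I = +1·√(0.285714/4π) = 0.15078601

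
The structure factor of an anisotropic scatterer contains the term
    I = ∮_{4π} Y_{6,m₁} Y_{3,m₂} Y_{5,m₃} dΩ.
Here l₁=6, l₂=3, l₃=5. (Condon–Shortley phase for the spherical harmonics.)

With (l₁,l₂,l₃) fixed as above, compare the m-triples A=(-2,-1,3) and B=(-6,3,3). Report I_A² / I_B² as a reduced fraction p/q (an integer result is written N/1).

49/33

Same 6,3,5: normalisation and zero-m 3j drop out of the ratio.
A: Δ: 4! 8! 2! / 15! → 1/675675; sum: t=0:+1/1935360 t=1:−1/30240 t=2:+1/11520 = 1/18432; 3j²(6 3 5; -2 -1 3) = Δ·Π!·Σ² = 7/429  (sign +1)
B: Δ: 4! 8! 2! / 15! → 1/675675; sum: t=4:+1/1935360 = 1/1935360; 3j²(6 3 5; -6 3 3) = Δ·Π!·Σ² = 1/91  (sign +1)
I_A²/I_B² = (7/429)/(1/91) = 49/33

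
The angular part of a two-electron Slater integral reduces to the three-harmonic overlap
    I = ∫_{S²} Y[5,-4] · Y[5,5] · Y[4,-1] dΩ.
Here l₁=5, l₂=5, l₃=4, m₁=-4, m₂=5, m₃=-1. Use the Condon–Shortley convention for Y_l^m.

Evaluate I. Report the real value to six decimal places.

Checks pass: Σm=0; 14 even; l₃=4∈[0,10].
(2·5+1)(2·5+1)(2·4+1) = 1089
Δ: 6! 4! 4! / 15! → 1/3153150
sum: t=1:−1/69120 t=2:+1/1728 t=3:−1/576 t=4:+1/1728 t=5:−1/69120 = -7/11520
3j²(5 5 4; 0 0 0) = Δ·Π!·Σ² = 2/143  (sign -1)
sum: t=6:+1/103680 = 1/103680
3j²(5 5 4; -4 5 -1) = Δ·Π!·Σ² = 4/143  (sign -1)
combine: 4πI² = 1089·2/143·4/143 = 72/169
take √, sign +1: I = 0.18412721

0.184127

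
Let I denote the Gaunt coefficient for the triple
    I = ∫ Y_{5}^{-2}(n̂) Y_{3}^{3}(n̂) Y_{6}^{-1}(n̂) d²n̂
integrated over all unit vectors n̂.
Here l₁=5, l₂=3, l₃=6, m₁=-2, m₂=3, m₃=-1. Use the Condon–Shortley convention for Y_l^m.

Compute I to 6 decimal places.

0.145631

m-sum 0 ✓  L=14 even ✓  2≤6≤8 ✓
Π(2lᵢ+1) = 11×7×13 = 1001
triangle coeff Δ(5,3,6) = 1/675675
Σ_t [0,2]: t=0:+1/8640 t=1:−1/2304 t=2:+1/8640 = -7/34560
(3j)²=7/429 [(5 3 6; 0 0 0)], sign=-1
Σ_t [2,2]: t=2:+1/34560 = 1/34560
(3j)²=7/429 [(5 3 6; -2 3 -1)], sign=-1
⇒ 4πI² = 343/1287
I = (+1)√(343/1287/(4π)) = 0.14563067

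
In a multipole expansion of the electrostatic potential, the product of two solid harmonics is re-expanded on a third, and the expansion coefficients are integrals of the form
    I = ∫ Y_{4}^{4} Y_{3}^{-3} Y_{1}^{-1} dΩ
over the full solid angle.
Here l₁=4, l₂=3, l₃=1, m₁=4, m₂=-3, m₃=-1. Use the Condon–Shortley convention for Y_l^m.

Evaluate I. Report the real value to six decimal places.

m-sum 0 ✓  L=8 even ✓  1≤1≤7 ✓
Π(2lᵢ+1) = 9×7×3 = 189
triangle coeff Δ(4,3,1) = 1/252
Σ_t [3,3]: t=3:−1/36 = -1/36
(3j)²=4/63 [(4 3 1; 0 0 0)], sign=+1
Σ_t [0,0]: t=0:+1/1440 = 1/1440
(3j)²=1/9 [(4 3 1; 4 -3 -1)], sign=+1
⇒ 4πI² = 4/3
I = (+1)√(4/3/(4π)) = 0.32573501

0.325735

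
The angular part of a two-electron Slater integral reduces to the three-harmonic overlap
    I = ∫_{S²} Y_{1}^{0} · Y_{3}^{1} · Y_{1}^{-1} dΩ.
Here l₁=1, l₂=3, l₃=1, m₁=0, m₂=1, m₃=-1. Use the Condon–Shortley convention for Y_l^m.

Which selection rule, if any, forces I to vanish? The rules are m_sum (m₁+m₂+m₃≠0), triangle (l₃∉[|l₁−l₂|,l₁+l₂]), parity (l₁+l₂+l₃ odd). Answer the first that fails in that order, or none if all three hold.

Σmᵢ = 0  ✓
l₃∈[|l₁−l₂|,l₁+l₂]=[2,4], have l₃=1  ✗
Σlᵢ = 5 ⇒ odd

triangle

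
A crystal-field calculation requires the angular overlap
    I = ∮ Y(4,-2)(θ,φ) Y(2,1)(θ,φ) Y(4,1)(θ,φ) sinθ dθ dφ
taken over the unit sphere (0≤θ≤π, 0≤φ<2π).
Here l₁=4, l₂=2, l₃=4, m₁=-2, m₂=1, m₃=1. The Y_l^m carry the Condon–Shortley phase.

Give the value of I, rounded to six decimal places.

0.127700

Checks pass: Σm=0; 10 even; l₃=4∈[2,6].
(2·4+1)(2·2+1)(2·4+1) = 405
Δ: 2! 6! 2! / 11! → 1/13860
sum: t=0:+1/192 t=1:−1/36 t=2:+1/192 = -5/288
3j²(4 2 4; 0 0 0) = Δ·Π!·Σ² = 20/693  (sign -1)
sum: t=1:−1/240 t=2:+1/96 = 1/160
3j²(4 2 4; -2 1 1) = Δ·Π!·Σ² = 27/1540  (sign -1)
combine: 4πI² = 405·20/693·27/1540 = 1215/5929
take √, sign +1: I = 0.12770047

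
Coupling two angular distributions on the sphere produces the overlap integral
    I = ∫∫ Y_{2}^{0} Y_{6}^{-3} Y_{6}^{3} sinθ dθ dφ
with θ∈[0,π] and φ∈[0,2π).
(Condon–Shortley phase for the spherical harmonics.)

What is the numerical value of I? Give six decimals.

-0.057344

Checks pass: Σm=0; 14 even; l₃=6∈[4,8].
(2·2+1)(2·6+1)(2·6+1) = 845
Δ: 2! 2! 10! / 15! → 1/90090
sum: t=0:+1/69120 t=1:−1/14400 t=2:+1/69120 = -7/172800
3j²(2 6 6; 0 0 0) = Δ·Π!·Σ² = 14/715  (sign -1)
sum: t=0:+1/120960 t=1:−1/80640 t=2:+1/1451520 = -1/290304
3j²(2 6 6; 0 -3 3) = Δ·Π!·Σ² = 5/2002  (sign +1)
combine: 4πI² = 845·14/715·5/2002 = 5/121
take √, sign -1: I = -0.05734392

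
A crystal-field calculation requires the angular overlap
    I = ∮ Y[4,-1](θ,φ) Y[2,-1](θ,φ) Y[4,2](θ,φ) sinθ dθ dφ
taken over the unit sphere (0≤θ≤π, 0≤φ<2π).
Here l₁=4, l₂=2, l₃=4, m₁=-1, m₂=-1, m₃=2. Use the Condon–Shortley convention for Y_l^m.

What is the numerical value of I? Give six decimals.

m-sum 0 ✓  L=10 even ✓  2≤4≤6 ✓
Π(2lᵢ+1) = 9×5×9 = 405
triangle coeff Δ(4,2,4) = 1/13860
Σ_t [0,2]: t=0:+1/192 t=1:−1/36 t=2:+1/192 = -5/288
(3j)²=20/693 [(4 2 4; 0 0 0)], sign=-1
Σ_t [0,1]: t=0:+1/240 t=1:−1/96 = -1/160
(3j)²=27/1540 [(4 2 4; -1 -1 2)], sign=-1
⇒ 4πI² = 1215/5929
I = (+1)√(1215/5929/(4π)) = 0.12770047

0.127700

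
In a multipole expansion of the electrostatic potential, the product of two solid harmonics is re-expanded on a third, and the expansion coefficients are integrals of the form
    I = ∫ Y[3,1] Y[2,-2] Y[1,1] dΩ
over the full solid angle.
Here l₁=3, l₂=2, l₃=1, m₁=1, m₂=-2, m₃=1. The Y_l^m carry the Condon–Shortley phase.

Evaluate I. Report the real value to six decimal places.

-0.082589

m-sum 0 ✓  L=6 even ✓  1≤1≤5 ✓
Π(2lᵢ+1) = 7×5×3 = 105
triangle coeff Δ(3,2,1) = 1/105
Σ_t [2,2]: t=2:+1/4 = 1/4
(3j)²=3/35 [(3 2 1; 0 0 0)], sign=-1
Σ_t [0,0]: t=0:+1/48 = 1/48
(3j)²=1/105 [(3 2 1; 1 -2 1)], sign=+1
⇒ 4πI² = 3/35
I = (-1)√(3/35/(4π)) = -0.08258890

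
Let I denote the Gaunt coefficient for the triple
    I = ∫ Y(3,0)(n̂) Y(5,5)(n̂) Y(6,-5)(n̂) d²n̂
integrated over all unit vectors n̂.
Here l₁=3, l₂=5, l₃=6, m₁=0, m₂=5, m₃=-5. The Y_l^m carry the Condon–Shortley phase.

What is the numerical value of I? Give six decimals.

0.207001

Rules hold: Σm=0, L=14 even, 2≤6≤8.
N = 7·11·13 = 1001
Δ = 2!·4!·8!/15! = 1/675675
Racah Σ t=0..2: t=0:+1/8640 t=1:−1/2304 t=2:+1/8640 = -7/34560
⇒ 3j(3 5 6; 0 0 0)² = 7/429, sgn -1
Racah Σ t=2..2: t=2:+1/483840 = 1/483840
⇒ 3j(3 5 6; 0 5 -5)² = 3/91, sgn -1
4πI² = N·(3j₀)²·(3jₘ)² = 7/13
I = +1·√(0.538462/4π) = 0.20700098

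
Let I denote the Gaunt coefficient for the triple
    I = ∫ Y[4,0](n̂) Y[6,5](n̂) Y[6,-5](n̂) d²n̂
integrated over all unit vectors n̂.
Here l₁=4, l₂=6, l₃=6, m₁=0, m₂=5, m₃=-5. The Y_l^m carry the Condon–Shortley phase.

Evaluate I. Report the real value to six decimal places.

0.099563

m-sum 0 ✓  L=16 even ✓  2≤6≤10 ✓
Π(2lᵢ+1) = 9×13×13 = 1521
triangle coeff Δ(4,6,6) = 1/15315300
Σ_t [0,4]: t=0:+1/829440 t=1:−1/25920 t=2:+1/9216 t=3:−1/25920 t=4:+1/829440 = 7/207360
(3j)²=28/2431 [(4 6 6; 0 0 0)], sign=+1
Σ_t [3,4]: t=3:−1/1451520 t=4:+1/2903040 = -1/2903040
(3j)²=11/1547 [(4 6 6; 0 5 -5)], sign=+1
⇒ 4πI² = 36/289
I = (+1)√(36/289/(4π)) = 0.09956287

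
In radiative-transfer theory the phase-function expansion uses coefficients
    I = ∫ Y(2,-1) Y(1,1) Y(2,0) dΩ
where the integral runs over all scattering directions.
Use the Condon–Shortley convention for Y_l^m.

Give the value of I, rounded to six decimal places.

l₁+l₂+l₃=5 is odd: 3j(l;000)=0 ⇒ I=0

0.000000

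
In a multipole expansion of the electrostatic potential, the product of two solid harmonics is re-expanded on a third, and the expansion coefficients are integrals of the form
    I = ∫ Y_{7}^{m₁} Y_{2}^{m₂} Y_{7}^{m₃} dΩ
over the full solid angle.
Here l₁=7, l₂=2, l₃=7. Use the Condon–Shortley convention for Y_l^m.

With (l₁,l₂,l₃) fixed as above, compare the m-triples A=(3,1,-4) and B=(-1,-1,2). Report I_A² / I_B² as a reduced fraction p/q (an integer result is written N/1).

1078/243

Shared (l₁,l₂,l₃)=(7,2,7): N and (l;000)² cancel in I_A²/I_B².
A: Δ = 2!·12!·2!/17! = 1/185640; Racah Σ t=1..2: t=1:−1/4354560 t=2:+1/14515200 = -1/6220800; ⇒ 3j(7 2 7; 3 1 -4)² = 77/4420, sgn +1
B: Δ = 2!·12!·2!/17! = 1/185640; Racah Σ t=0..1: t=0:+1/1935360 t=1:−1/1209600 = -1/3225600; ⇒ 3j(7 2 7; -1 -1 2)² = 243/61880, sgn +1
I_A²/I_B² = (77/4420)/(243/61880) = 1078/243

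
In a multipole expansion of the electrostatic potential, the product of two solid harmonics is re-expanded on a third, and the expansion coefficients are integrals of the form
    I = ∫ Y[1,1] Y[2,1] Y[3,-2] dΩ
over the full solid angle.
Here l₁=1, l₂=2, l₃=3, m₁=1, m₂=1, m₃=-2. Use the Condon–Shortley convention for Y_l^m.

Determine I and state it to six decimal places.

m-sum 0 ✓  L=6 even ✓  1≤3≤3 ✓
Π(2lᵢ+1) = 3×5×7 = 105
triangle coeff Δ(1,2,3) = 1/105
Σ_t [0,0]: t=0:+1/4 = 1/4
(3j)²=3/35 [(1 2 3; 0 0 0)], sign=-1
Σ_t [0,0]: t=0:+1/12 = 1/12
(3j)²=2/21 [(1 2 3; 1 1 -2)], sign=-1
⇒ 4πI² = 6/7
I = (+1)√(6/7/(4π)) = 0.26116903

0.261169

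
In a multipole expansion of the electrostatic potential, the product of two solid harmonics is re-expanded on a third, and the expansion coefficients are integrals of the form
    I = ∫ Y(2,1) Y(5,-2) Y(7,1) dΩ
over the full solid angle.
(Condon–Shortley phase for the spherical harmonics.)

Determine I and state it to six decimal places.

-0.143343

Rules hold: Σm=0, L=14 even, 3≤7≤7.
N = 5·11·15 = 825
Δ = 0!·4!·10!/15! = 1/15015
Racah Σ t=0..0: t=0:+1/57600 = 1/57600
⇒ 3j(2 5 7; 0 0 0)² = 21/715, sgn -1
Racah Σ t=0..0: t=0:+1/181440 = 1/181440
⇒ 3j(2 5 7; 1 -2 1)² = 32/3003, sgn +1
4πI² = N·(3j₀)²·(3jₘ)² = 480/1859
I = -1·√(0.258203/4π) = -0.14334284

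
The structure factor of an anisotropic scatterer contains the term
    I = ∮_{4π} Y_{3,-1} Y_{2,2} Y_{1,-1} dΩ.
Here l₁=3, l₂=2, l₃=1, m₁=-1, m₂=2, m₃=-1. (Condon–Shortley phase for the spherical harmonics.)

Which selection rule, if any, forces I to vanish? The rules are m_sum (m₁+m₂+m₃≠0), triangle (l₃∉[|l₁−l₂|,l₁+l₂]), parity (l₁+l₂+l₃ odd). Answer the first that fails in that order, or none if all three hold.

none

Σmᵢ = 0  ✓
l₃∈[|l₁−l₂|,l₁+l₂]=[1,5], have l₃=1  ✓
Σlᵢ = 6 ⇒ even  ✓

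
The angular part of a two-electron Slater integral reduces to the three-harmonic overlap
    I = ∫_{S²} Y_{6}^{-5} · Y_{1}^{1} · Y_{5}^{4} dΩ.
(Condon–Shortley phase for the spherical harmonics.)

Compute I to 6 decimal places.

-0.303018

Rules hold: Σm=0, L=12 even, 5≤5≤7.
N = 13·3·11 = 429
Δ = 2!·10!·0!/13! = 1/858
Racah Σ t=1..1: t=1:−1/14400 = -1/14400
⇒ 3j(6 1 5; 0 0 0)² = 6/143, sgn +1
Racah Σ t=2..2: t=2:+1/725760 = 1/725760
⇒ 3j(6 1 5; -5 1 4)² = 5/78, sgn -1
4πI² = N·(3j₀)²·(3jₘ)² = 15/13
I = -1·√(1.15385/4π) = -0.30301841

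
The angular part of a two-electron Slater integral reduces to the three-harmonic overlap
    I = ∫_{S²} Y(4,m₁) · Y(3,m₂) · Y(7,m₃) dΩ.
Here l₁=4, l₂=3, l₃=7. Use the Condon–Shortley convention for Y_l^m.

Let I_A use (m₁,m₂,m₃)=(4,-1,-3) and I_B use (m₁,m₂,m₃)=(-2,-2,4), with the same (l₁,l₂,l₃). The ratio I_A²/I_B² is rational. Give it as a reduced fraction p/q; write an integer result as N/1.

l's match ⇒ only the (l;m) 3-j factors differ between A and B.
A: triangle coeff Δ(4,3,7) = 1/45045; Σ_t [0,0]: t=0:+1/1935360 = 1/1935360; (3j)²=1/1001 [(4 3 7; 4 -1 -3)], sign=+1
B: triangle coeff Δ(4,3,7) = 1/45045; Σ_t [0,0]: t=0:+1/172800 = 1/172800; (3j)²=2/65 [(4 3 7; -2 -2 4)], sign=-1
I_A²/I_B² = (1/1001)/(2/65) = 5/154

5/154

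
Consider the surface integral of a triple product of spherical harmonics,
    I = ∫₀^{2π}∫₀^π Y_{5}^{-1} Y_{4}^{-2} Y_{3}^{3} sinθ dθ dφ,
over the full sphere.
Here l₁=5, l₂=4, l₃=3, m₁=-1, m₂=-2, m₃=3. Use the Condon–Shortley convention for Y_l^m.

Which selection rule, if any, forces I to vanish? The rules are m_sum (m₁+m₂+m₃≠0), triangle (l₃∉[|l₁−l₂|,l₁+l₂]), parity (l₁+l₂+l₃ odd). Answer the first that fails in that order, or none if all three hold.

azimuthal sum: -1 − 2 + 3 = 0  ✓
1 ≤ 3 ≤ 9 (triangle on l)  ✓
L = 5 + 4 + 3 = 12 (even)  ✓

none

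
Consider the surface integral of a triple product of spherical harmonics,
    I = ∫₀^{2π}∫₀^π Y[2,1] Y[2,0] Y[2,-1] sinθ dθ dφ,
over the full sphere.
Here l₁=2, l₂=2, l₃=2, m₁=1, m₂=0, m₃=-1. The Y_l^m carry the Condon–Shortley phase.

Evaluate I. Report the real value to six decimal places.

-0.090112

m-sum 0 ✓  L=6 even ✓  0≤2≤4 ✓
Π(2lᵢ+1) = 5×5×5 = 125
triangle coeff Δ(2,2,2) = 1/630
Σ_t [0,2]: t=0:+1/8 t=1:−1/1 t=2:+1/8 = -3/4
(3j)²=2/35 [(2 2 2; 0 0 0)], sign=-1
Σ_t [0,1]: t=0:+1/4 t=1:−1/2 = -1/4
(3j)²=1/70 [(2 2 2; 1 0 -1)], sign=+1
⇒ 4πI² = 5/49
I = (-1)√(5/49/(4π)) = -0.09011188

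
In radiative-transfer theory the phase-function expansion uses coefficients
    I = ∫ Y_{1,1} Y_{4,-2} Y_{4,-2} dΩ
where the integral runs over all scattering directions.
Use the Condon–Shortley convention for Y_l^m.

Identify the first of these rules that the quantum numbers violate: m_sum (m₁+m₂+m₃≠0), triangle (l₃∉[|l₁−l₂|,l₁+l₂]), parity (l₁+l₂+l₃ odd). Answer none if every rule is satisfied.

Σmᵢ = -3  ✗
l₃∈[|l₁−l₂|,l₁+l₂]=[3,5], have l₃=4
Σlᵢ = 9 ⇒ odd

m_sum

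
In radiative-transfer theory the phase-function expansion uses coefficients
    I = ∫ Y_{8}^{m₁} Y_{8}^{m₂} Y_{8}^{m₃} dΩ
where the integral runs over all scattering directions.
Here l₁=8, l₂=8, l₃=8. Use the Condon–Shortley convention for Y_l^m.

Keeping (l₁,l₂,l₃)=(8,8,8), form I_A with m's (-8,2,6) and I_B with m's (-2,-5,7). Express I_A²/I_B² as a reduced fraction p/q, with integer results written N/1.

7/6

Same 8,8,8: normalisation and zero-m 3j drop out of the ratio.
A: Δ: 8! 8! 8! / 25! → 1/236637794250; sum: t=8:+1/2341011456000 = 1/2341011456000; 3j²(8 8 8; -8 2 6) = Δ·Π!·Σ² = 273/37145  (sign +1)
B: Δ: 8! 8! 8! / 25! → 1/236637794250; sum: t=2:+1/292626432000 t=3:−1/146313216000 = -1/292626432000; 3j²(8 8 8; -2 -5 7) = Δ·Π!·Σ² = 234/37145  (sign +1)
I_A²/I_B² = (273/37145)/(234/37145) = 7/6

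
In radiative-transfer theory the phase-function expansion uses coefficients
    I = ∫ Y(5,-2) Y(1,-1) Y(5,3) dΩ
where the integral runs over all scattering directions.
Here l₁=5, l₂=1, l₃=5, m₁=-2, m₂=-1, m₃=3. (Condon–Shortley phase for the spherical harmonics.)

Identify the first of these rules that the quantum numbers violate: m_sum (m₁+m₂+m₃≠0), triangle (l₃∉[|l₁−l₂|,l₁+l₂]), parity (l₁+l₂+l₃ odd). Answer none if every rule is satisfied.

parity

m₁+m₂+m₃ = -2 − 1 + 3 = 0  ✓
triangle: |5−1|=4 ≤ l₃=5 ≤ 5+1=6  ✓
parity: l₁+l₂+l₃ = 11 is odd  ✗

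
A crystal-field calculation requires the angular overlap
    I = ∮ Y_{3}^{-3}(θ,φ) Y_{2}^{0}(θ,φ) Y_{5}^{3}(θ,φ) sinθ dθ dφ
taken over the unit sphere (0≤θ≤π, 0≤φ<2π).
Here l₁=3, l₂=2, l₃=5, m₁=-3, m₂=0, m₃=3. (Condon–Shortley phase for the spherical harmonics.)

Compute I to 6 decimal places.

m-sum 0 ✓  L=10 even ✓  1≤5≤5 ✓
Π(2lᵢ+1) = 7×5×11 = 385
triangle coeff Δ(3,2,5) = 1/2310
Σ_t [0,0]: t=0:+1/144 = 1/144
(3j)²=10/231 [(3 2 5; 0 0 0)], sign=-1
Σ_t [0,0]: t=0:+1/2880 = 1/2880
(3j)²=2/165 [(3 2 5; -3 0 3)], sign=+1
⇒ 4πI² = 20/99
I = (-1)√(20/99/(4π)) = -0.12679218

-0.126792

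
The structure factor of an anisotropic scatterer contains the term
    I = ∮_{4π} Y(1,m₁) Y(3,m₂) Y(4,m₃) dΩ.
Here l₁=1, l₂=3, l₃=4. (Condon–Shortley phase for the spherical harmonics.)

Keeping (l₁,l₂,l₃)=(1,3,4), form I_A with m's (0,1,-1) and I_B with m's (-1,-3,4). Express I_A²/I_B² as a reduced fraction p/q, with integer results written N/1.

l's match ⇒ only the (l;m) 3-j factors differ between A and B.
A: triangle coeff Δ(1,3,4) = 1/252; Σ_t [0,0]: t=0:+1/48 = 1/48; (3j)²=5/84 [(1 3 4; 0 1 -1)], sign=-1
B: triangle coeff Δ(1,3,4) = 1/252; Σ_t [0,0]: t=0:+1/1440 = 1/1440; (3j)²=1/9 [(1 3 4; -1 -3 4)], sign=+1
I_A²/I_B² = (5/84)/(1/9) = 15/28

15/28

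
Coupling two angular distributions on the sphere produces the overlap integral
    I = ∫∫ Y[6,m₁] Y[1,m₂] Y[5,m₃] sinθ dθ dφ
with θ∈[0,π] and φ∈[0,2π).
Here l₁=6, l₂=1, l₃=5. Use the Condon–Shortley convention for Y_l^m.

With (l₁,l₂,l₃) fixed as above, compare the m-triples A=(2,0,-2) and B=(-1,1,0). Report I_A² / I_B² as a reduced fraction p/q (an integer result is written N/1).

32/21

l's match ⇒ only the (l;m) 3-j factors differ between A and B.
A: triangle coeff Δ(6,1,5) = 1/858; Σ_t [1,1]: t=1:−1/30240 = -1/30240; (3j)²=16/429 [(6 1 5; 2 0 -2)], sign=+1
B: triangle coeff Δ(6,1,5) = 1/858; Σ_t [2,2]: t=2:+1/28800 = 1/28800; (3j)²=7/286 [(6 1 5; -1 1 0)], sign=-1
I_A²/I_B² = (16/429)/(7/286) = 32/21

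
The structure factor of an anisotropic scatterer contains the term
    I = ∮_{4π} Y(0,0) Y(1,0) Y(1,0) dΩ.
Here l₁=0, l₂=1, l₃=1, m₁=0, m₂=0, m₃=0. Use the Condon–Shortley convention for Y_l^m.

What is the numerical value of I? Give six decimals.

m-sum 0 ✓  L=2 even ✓  1≤1≤1 ✓
Π(2lᵢ+1) = 1×3×3 = 9
triangle coeff Δ(0,1,1) = 1/3
Σ_t [0,0]: t=0:+1/1 = 1/1
(3j)²=1/3 [(0 1 1; 0 0 0)], sign=-1
(m-triple is (0,0,0) — same symbol as above.)
⇒ 4πI² = 1/1
I = (+1)√(1/1/(4π)) = 0.28209479

0.282095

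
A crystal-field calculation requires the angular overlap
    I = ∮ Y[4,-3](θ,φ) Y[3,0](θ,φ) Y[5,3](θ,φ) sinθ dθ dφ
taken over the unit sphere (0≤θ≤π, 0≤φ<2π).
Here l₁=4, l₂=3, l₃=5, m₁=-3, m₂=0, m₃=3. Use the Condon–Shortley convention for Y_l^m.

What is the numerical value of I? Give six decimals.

Rules hold: Σm=0, L=12 even, 1≤5≤7.
N = 9·7·11 = 693
Δ = 2!·6!·4!/13! = 1/180180
Racah Σ t=0..2: t=0:+1/576 t=1:−1/144 t=2:+1/576 = -1/288
⇒ 3j(4 3 5; 0 0 0)² = 20/1001, sgn +1
Racah Σ t=1..2: t=1:−1/2880 t=2:+1/1440 = 1/2880
⇒ 3j(4 3 5; -3 0 3)² = 7/715, sgn +1
4πI² = N·(3j₀)²·(3jₘ)² = 252/1859
I = +1·√(0.135557/4π) = 0.10386175

0.103862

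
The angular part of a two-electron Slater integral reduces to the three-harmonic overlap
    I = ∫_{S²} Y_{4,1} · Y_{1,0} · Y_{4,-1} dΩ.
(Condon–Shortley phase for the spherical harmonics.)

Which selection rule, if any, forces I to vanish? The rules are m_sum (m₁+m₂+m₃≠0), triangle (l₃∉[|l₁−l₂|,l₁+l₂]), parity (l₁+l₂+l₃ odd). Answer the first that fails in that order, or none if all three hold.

parity

azimuthal sum: 1 + 0 − 1 = 0  ✓
3 ≤ 4 ≤ 5 (triangle on l)  ✓
L = 4 + 1 + 4 = 9 (odd)  ✗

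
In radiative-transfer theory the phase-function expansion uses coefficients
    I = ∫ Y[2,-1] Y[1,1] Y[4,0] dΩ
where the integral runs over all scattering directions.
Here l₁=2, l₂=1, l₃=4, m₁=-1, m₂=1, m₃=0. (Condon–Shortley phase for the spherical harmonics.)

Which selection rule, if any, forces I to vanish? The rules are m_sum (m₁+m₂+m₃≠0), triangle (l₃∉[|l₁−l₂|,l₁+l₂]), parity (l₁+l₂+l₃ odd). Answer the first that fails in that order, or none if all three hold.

triangle

m₁+m₂+m₃ = -1 + 1 + 0 = 0  ✓
triangle: |2−1|=1 ≤ l₃=4 ≤ 2+1=3  ✗
parity: l₁+l₂+l₃ = 7 is odd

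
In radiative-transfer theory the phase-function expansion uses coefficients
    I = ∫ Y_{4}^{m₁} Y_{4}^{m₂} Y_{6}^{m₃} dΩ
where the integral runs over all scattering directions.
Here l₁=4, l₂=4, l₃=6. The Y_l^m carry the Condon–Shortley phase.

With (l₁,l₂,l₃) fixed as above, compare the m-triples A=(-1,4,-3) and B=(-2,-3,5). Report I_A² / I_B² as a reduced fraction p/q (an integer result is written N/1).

80/33

Shared (l₁,l₂,l₃)=(4,4,6): N and (l;000)² cancel in I_A²/I_B².
A: Δ = 2!·6!·6!/15! = 1/1261260; Racah Σ t=2..2: t=2:+1/51840 = 1/51840; ⇒ 3j(4 4 6; -1 4 -3)² = 8/429, sgn -1
B: Δ = 2!·6!·6!/15! = 1/1261260; Racah Σ t=0..1: t=0:+1/172800 t=1:−1/86400 = -1/172800; ⇒ 3j(4 4 6; -2 -3 5)² = 1/130, sgn +1
I_A²/I_B² = (8/429)/(1/130) = 80/33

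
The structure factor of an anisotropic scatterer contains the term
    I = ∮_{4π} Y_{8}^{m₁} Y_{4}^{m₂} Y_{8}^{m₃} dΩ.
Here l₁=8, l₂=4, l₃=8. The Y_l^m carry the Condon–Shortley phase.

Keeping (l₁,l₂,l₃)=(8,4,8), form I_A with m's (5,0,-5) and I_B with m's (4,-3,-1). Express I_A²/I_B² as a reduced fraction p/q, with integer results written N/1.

1521/1375

Shared (l₁,l₂,l₃)=(8,4,8): N and (l;000)² cancel in I_A²/I_B².
A: Δ = 4!·12!·4!/21! = 1/185175900; Racah Σ t=0..3: t=0:+1/1254113280 t=1:−1/261273600 t=2:+1/638668800 t=3:−1/17244057600 = -1/656916480; ⇒ 3j(8 4 8; 5 0 -5)² = 13/1292, sgn +1
B: Δ = 4!·12!·4!/21! = 1/185175900; Racah Σ t=0..1: t=0:+1/139345920 t=1:−1/313528320 = 1/250822656; ⇒ 3j(8 4 8; 4 -3 -1)² = 1375/151164, sgn -1
I_A²/I_B² = (13/1292)/(1375/151164) = 1521/1375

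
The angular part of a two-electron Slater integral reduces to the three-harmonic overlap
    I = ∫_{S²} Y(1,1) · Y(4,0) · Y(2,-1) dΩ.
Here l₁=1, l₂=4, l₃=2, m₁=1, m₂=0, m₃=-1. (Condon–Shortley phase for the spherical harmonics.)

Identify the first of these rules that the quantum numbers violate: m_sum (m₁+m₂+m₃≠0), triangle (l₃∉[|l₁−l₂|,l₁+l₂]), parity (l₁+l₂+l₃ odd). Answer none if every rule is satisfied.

triangle

azimuthal sum: 1 + 0 − 1 = 0  ✓
3 ≤ 2 ≤ 5 (triangle on l)  ✗
L = 1 + 4 + 2 = 7 (odd)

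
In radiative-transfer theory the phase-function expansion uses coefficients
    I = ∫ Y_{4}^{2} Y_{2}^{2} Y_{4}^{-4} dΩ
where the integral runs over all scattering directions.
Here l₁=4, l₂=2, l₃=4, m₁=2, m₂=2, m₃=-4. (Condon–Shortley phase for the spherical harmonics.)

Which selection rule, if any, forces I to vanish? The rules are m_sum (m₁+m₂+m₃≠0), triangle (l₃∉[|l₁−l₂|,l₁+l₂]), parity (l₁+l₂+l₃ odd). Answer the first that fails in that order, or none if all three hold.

azimuthal sum: 2 + 2 − 4 = 0  ✓
2 ≤ 4 ≤ 6 (triangle on l)  ✓
L = 4 + 2 + 4 = 10 (even)  ✓

none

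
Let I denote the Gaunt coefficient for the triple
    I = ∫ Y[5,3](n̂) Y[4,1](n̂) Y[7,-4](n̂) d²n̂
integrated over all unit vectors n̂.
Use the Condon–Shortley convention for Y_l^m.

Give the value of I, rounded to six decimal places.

0.052474

Rules hold: Σm=0, L=16 even, 1≤7≤9.
N = 11·9·15 = 1485
Δ = 2!·8!·6!/17! = 1/6126120
Racah Σ t=0..2: t=0:+1/69120 t=1:−1/20736 t=2:+1/69120 = -1/51840
⇒ 3j(5 4 7; 0 0 0)² = 280/21879, sgn +1
Racah Σ t=0..2: t=0:+1/345600 t=1:−1/241920 t=2:+1/2903040 = -13/14515200
⇒ 3j(5 4 7; 3 1 -4)² = 13/7140, sgn +1
4πI² = N·(3j₀)²·(3jₘ)² = 10/289
I = +1·√(0.0346021/4π) = 0.05247424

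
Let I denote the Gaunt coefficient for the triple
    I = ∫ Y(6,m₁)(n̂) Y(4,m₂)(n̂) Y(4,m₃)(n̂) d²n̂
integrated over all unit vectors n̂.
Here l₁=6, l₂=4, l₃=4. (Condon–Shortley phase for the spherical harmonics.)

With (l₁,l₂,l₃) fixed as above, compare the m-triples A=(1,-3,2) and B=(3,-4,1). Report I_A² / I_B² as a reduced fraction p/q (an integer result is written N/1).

169/160

l's match ⇒ only the (l;m) 3-j factors differ between A and B.
A: triangle coeff Δ(6,4,4) = 1/1261260; Σ_t [0,1]: t=0:+1/86400 t=1:−1/11520 = -13/172800; (3j)²=13/660 [(6 4 4; 1 -3 2)], sign=-1
B: triangle coeff Δ(6,4,4) = 1/1261260; Σ_t [0,0]: t=0:+1/51840 = 1/51840; (3j)²=8/429 [(6 4 4; 3 -4 1)], sign=-1
I_A²/I_B² = (13/660)/(8/429) = 169/160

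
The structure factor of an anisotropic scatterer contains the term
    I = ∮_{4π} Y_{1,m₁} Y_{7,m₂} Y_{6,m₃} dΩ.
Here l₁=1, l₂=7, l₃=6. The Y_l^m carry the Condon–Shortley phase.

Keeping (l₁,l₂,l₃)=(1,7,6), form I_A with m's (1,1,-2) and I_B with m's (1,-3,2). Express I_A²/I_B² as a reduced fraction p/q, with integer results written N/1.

1/3

Same 1,7,6: normalisation and zero-m 3j drop out of the ratio.
A: Δ: 2! 0! 12! / 15! → 1/1365; sum: t=0:+1/1935360 = 1/1935360; 3j²(1 7 6; 1 1 -2) = Δ·Π!·Σ² = 1/91  (sign +1)
B: Δ: 2! 0! 12! / 15! → 1/1365; sum: t=0:+1/1935360 = 1/1935360; 3j²(1 7 6; 1 -3 2) = Δ·Π!·Σ² = 3/91  (sign +1)
I_A²/I_B² = (1/91)/(3/91) = 1/3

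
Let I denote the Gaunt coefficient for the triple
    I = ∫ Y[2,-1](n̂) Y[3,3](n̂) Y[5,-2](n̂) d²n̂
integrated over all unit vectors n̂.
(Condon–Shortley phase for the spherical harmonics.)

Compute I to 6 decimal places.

0.063396

Checks pass: Σm=0; 10 even; l₃=5∈[1,5].
(2·2+1)(2·3+1)(2·5+1) = 385
Δ: 0! 4! 6! / 11! → 1/2310
sum: t=0:+1/144 = 1/144
3j²(2 3 5; 0 0 0) = Δ·Π!·Σ² = 10/231  (sign -1)
sum: t=0:+1/4320 = 1/4320
3j²(2 3 5; -1 3 -2) = Δ·Π!·Σ² = 1/330  (sign -1)
combine: 4πI² = 385·10/231·1/330 = 5/99
take √, sign +1: I = 0.06339609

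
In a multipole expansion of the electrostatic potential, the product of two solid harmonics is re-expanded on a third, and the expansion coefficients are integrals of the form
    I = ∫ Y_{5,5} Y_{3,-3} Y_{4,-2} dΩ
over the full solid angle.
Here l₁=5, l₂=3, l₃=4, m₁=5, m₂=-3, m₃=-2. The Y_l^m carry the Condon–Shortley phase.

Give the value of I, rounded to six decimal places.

Rules hold: Σm=0, L=12 even, 2≤4≤8.
N = 11·7·9 = 693
Δ = 4!·6!·2!/13! = 1/180180
Racah Σ t=1..3: t=1:−1/576 t=2:+1/144 t=3:−1/576 = 1/288
⇒ 3j(5 3 4; 0 0 0)² = 20/1001, sgn +1
Racah Σ t=0..0: t=0:+1/34560 = 1/34560
⇒ 3j(5 3 4; 5 -3 -2)² = 5/286, sgn +1
4πI² = N·(3j₀)²·(3jₘ)² = 450/1859
I = +1·√(0.242066/4π) = 0.13879110

0.138791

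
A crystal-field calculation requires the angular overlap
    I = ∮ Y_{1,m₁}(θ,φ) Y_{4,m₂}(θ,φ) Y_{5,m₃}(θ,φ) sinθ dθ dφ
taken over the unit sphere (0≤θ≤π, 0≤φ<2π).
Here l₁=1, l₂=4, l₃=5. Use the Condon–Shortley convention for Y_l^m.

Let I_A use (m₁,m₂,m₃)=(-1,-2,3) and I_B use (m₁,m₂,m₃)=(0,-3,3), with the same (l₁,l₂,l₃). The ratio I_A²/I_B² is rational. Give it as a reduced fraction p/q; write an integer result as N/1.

Same 1,4,5: normalisation and zero-m 3j drop out of the ratio.
A: Δ: 0! 2! 8! / 11! → 1/495; sum: t=0:+1/2880 = 1/2880; 3j²(1 4 5; -1 -2 3) = Δ·Π!·Σ² = 28/495  (sign +1)
B: Δ: 0! 2! 8! / 11! → 1/495; sum: t=0:+1/5040 = 1/5040; 3j²(1 4 5; 0 -3 3) = Δ·Π!·Σ² = 16/495  (sign +1)
I_A²/I_B² = (28/495)/(16/495) = 7/4

7/4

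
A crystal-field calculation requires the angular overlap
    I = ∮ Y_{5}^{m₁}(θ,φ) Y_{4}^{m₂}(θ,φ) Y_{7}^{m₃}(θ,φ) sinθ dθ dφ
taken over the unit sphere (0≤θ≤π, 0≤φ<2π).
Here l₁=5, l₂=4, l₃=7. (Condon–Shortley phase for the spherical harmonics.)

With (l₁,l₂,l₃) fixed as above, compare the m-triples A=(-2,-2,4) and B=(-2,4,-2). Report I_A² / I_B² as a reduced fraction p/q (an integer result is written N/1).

l's match ⇒ only the (l;m) 3-j factors differ between A and B.
A: triangle coeff Δ(5,4,7) = 1/6126120; Σ_t [0,2]: t=0:+1/483840 t=1:−1/172800 t=2:+1/1036800 = -1/362880; (3j)²=20/1547 [(5 4 7; -2 -2 4)], sign=+1
B: triangle coeff Δ(5,4,7) = 1/6126120; Σ_t [2,2]: t=2:+1/1036800 = 1/1036800; (3j)²=98/12155 [(5 4 7; -2 4 -2)], sign=-1
I_A²/I_B² = (20/1547)/(98/12155) = 550/343

550/343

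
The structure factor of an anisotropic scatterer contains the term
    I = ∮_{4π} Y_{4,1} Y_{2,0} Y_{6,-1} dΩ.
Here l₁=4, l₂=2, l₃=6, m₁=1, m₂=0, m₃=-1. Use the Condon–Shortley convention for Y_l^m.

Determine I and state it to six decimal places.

Checks pass: Σm=0; 12 even; l₃=6∈[2,6].
(2·4+1)(2·2+1)(2·6+1) = 585
Δ: 0! 8! 4! / 13! → 1/6435
sum: t=0:+1/2304 = 1/2304
3j²(4 2 6; 0 0 0) = Δ·Π!·Σ² = 5/143  (sign +1)
sum: t=0:+1/2880 = 1/2880
3j²(4 2 6; 1 0 -1) = Δ·Π!·Σ² = 14/429  (sign -1)
combine: 4πI² = 585·5/143·14/429 = 1050/1573
take √, sign -1: I = -0.23047581

-0.230476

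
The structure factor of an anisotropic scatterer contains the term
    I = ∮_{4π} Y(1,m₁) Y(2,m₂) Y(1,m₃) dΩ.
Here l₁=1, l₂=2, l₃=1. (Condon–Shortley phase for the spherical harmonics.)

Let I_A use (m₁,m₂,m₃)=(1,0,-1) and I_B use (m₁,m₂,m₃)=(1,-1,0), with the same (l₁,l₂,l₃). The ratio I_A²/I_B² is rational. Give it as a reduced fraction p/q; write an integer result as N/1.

l's match ⇒ only the (l;m) 3-j factors differ between A and B.
A: triangle coeff Δ(1,2,1) = 1/30; Σ_t [0,0]: t=0:+1/4 = 1/4; (3j)²=1/30 [(1 2 1; 1 0 -1)], sign=+1
B: triangle coeff Δ(1,2,1) = 1/30; Σ_t [0,0]: t=0:+1/2 = 1/2; (3j)²=1/10 [(1 2 1; 1 -1 0)], sign=-1
I_A²/I_B² = (1/30)/(1/10) = 1/3

1/3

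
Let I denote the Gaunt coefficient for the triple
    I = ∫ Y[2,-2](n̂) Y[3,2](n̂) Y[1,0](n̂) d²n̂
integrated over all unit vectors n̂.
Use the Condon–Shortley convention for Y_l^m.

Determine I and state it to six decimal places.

Checks pass: Σm=0; 6 even; l₃=1∈[1,5].
(2·2+1)(2·3+1)(2·1+1) = 105
Δ: 4! 0! 2! / 7! → 1/105
sum: t=2:+1/4 = 1/4
3j²(2 3 1; 0 0 0) = Δ·Π!·Σ² = 3/35  (sign -1)
sum: t=4:+1/24 = 1/24
3j²(2 3 1; -2 2 0) = Δ·Π!·Σ² = 1/21  (sign -1)
combine: 4πI² = 105·3/35·1/21 = 3/7
take √, sign +1: I = 0.18467439

0.184674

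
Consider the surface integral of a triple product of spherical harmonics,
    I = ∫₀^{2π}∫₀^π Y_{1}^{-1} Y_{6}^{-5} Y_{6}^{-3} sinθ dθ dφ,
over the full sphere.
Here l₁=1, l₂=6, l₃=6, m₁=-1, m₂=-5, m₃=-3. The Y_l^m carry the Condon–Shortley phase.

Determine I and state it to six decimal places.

0.000000

Σmᵢ = -9 ≠ 0, so the φ-integral vanishes; I = 0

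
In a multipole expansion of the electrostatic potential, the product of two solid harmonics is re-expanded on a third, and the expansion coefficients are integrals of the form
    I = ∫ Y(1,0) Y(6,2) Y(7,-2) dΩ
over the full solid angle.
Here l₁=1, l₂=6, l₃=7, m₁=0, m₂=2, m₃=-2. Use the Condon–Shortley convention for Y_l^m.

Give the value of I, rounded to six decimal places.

Rules hold: Σm=0, L=14 even, 5≤7≤7.
N = 3·13·15 = 585
Δ = 0!·2!·12!/15! = 1/1365
Racah Σ t=0..0: t=0:+1/518400 = 1/518400
⇒ 3j(1 6 7; 0 0 0)² = 7/195, sgn -1
Racah Σ t=0..0: t=0:+1/967680 = 1/967680
⇒ 3j(1 6 7; 0 2 -2)² = 3/91, sgn -1
4πI² = N·(3j₀)²·(3jₘ)² = 9/13
I = +1·√(0.692308/4π) = 0.23471705

0.234717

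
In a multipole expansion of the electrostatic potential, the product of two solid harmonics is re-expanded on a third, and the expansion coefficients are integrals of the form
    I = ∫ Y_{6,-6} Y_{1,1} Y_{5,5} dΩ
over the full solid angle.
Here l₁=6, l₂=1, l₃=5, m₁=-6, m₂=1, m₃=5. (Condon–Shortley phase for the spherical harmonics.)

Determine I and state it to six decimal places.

m-sum 0 ✓  L=12 even ✓  5≤5≤7 ✓
Π(2lᵢ+1) = 13×3×11 = 429
triangle coeff Δ(6,1,5) = 1/858
Σ_t [1,1]: t=1:−1/14400 = -1/14400
(3j)²=6/143 [(6 1 5; 0 0 0)], sign=+1
Σ_t [2,2]: t=2:+1/7257600 = 1/7257600
(3j)²=1/13 [(6 1 5; -6 1 5)], sign=+1
⇒ 4πI² = 18/13
I = (+1)√(18/13/(4π)) = 0.33194004

0.331940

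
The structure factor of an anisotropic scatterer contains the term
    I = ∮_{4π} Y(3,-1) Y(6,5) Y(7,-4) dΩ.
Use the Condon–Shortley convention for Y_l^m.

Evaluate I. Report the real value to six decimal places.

-0.173403

Checks pass: Σm=0; 16 even; l₃=7∈[3,9].
(2·3+1)(2·6+1)(2·7+1) = 1365
Δ: 2! 4! 10! / 17! → 1/2042040
sum: t=0:+1/207360 t=1:−1/57600 t=2:+1/207360 = -1/129600
3j²(3 6 7; 0 0 0) = Δ·Π!·Σ² = 168/12155  (sign +1)
sum: t=1:−1/21772800 t=2:+1/2903040 = 13/43545600
3j²(3 6 7; -1 5 -4) = Δ·Π!·Σ² = 143/7140  (sign -1)
combine: 4πI² = 1365·168/12155·143/7140 = 546/1445
take √, sign -1: I = -0.17340334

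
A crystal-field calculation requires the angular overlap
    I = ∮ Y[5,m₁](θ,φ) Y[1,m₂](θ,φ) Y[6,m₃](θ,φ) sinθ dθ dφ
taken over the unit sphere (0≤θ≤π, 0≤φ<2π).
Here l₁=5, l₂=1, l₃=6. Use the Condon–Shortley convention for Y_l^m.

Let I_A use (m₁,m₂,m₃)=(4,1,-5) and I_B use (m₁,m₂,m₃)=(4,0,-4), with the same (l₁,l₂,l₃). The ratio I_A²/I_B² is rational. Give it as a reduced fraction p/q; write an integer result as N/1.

11/4

Same 5,1,6: normalisation and zero-m 3j drop out of the ratio.
A: Δ: 0! 10! 2! / 13! → 1/858; sum: t=0:+1/725760 = 1/725760; 3j²(5 1 6; 4 1 -5) = Δ·Π!·Σ² = 5/78  (sign -1)
B: Δ: 0! 10! 2! / 13! → 1/858; sum: t=0:+1/362880 = 1/362880; 3j²(5 1 6; 4 0 -4) = Δ·Π!·Σ² = 10/429  (sign +1)
I_A²/I_B² = (5/78)/(10/429) = 11/4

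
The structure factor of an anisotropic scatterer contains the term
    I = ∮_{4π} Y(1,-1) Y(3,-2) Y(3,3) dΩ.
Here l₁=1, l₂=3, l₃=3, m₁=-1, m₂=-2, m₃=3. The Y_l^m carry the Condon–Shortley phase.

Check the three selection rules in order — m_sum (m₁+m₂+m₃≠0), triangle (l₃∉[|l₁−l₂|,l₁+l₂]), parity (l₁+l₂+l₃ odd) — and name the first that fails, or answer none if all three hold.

parity

azimuthal sum: -1 − 2 + 3 = 0  ✓
2 ≤ 3 ≤ 4 (triangle on l)  ✓
L = 1 + 3 + 3 = 7 (odd)  ✗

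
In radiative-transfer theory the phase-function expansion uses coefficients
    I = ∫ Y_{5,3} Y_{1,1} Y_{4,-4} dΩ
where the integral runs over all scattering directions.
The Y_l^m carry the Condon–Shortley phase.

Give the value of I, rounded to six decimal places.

Rules hold: Σm=0, L=10 even, 4≤4≤6.
N = 11·3·9 = 297
Δ = 2!·8!·0!/11! = 1/495
Racah Σ t=1..1: t=1:−1/576 = -1/576
⇒ 3j(5 1 4; 0 0 0)² = 5/99, sgn -1
Racah Σ t=2..2: t=2:+1/80640 = 1/80640
⇒ 3j(5 1 4; 3 1 -4)² = 1/495, sgn +1
4πI² = N·(3j₀)²·(3jₘ)² = 1/33
I = -1·√(0.030303/4π) = -0.04910640

-0.049106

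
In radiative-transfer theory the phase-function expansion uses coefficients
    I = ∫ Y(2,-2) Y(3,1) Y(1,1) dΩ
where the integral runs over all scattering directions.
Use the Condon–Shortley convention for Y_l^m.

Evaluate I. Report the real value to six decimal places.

Checks pass: Σm=0; 6 even; l₃=1∈[1,5].
(2·2+1)(2·3+1)(2·1+1) = 105
Δ: 4! 0! 2! / 7! → 1/105
sum: t=2:+1/4 = 1/4
3j²(2 3 1; 0 0 0) = Δ·Π!·Σ² = 3/35  (sign -1)
sum: t=4:+1/48 = 1/48
3j²(2 3 1; -2 1 1) = Δ·Π!·Σ² = 1/105  (sign +1)
combine: 4πI² = 105·3/35·1/105 = 3/35
take √, sign -1: I = -0.08258890

-0.082589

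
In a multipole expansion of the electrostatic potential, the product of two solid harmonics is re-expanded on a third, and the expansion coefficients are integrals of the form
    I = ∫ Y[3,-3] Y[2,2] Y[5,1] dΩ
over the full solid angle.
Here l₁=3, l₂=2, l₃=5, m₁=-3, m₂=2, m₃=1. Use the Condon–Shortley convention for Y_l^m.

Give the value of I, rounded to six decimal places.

m-sum 0 ✓  L=10 even ✓  1≤5≤5 ✓
Π(2lᵢ+1) = 7×5×11 = 385
triangle coeff Δ(3,2,5) = 1/2310
Σ_t [0,0]: t=0:+1/144 = 1/144
(3j)²=10/231 [(3 2 5; 0 0 0)], sign=-1
Σ_t [0,0]: t=0:+1/17280 = 1/17280
(3j)²=1/2310 [(3 2 5; -3 2 1)], sign=+1
⇒ 4πI² = 5/693
I = (-1)√(5/693/(4π)) = -0.02396147

-0.023961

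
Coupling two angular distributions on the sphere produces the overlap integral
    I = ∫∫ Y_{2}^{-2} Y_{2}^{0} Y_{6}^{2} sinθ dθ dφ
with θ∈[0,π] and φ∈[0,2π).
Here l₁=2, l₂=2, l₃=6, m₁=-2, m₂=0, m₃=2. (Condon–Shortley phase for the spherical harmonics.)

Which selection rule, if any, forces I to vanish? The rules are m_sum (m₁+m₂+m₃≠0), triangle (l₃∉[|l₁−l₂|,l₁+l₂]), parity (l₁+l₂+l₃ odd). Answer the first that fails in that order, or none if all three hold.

triangle

m₁+m₂+m₃ = -2 + 0 + 2 = 0  ✓
triangle: |2−2|=0 ≤ l₃=6 ≤ 2+2=4  ✗
parity: l₁+l₂+l₃ = 10 is even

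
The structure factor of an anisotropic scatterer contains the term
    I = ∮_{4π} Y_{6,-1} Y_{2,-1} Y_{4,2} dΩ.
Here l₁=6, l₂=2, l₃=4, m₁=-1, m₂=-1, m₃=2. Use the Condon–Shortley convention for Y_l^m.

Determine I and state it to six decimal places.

Checks pass: Σm=0; 12 even; l₃=4∈[4,8].
(2·6+1)(2·2+1)(2·4+1) = 585
Δ: 4! 8! 0! / 13! → 1/6435
sum: t=2:+1/2304 = 1/2304
3j²(6 2 4; 0 0 0) = Δ·Π!·Σ² = 5/143  (sign +1)
sum: t=1:−1/8640 = -1/8640
3j²(6 2 4; -1 -1 2) = Δ·Π!·Σ² = 14/1287  (sign -1)
combine: 4πI² = 585·5/143·14/1287 = 350/1573
take √, sign -1: I = -0.13306527

-0.133065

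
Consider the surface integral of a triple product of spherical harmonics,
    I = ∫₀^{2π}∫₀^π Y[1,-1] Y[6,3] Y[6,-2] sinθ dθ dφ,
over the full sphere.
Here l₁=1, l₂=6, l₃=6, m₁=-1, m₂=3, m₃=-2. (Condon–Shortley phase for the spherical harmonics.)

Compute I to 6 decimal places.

l₁+l₂+l₃=13 is odd: 3j(l;000)=0 ⇒ I=0

0.000000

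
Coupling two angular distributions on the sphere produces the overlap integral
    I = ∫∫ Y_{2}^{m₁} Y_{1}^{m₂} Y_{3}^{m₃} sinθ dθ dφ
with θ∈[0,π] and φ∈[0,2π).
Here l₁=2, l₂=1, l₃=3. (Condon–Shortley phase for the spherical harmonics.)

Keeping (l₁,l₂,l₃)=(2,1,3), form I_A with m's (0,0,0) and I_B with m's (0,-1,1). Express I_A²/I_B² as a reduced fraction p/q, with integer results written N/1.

Shared (l₁,l₂,l₃)=(2,1,3): N and (l;000)² cancel in I_A²/I_B².
A: Δ = 0!·4!·2!/7! = 1/105; Racah Σ t=0..0: t=0:+1/4 = 1/4; ⇒ 3j(2 1 3; 0 0 0)² = 3/35, sgn -1
B: Δ = 0!·4!·2!/7! = 1/105; Racah Σ t=0..0: t=0:+1/8 = 1/8; ⇒ 3j(2 1 3; 0 -1 1)² = 2/35, sgn +1
I_A²/I_B² = (3/35)/(2/35) = 3/2

3/2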